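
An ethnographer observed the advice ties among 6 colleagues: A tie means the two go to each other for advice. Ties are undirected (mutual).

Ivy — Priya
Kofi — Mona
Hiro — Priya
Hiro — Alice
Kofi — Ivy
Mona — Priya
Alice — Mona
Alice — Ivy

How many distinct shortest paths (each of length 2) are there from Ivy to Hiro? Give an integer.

2

The shortest distance is 2. The length-2 paths are: Ivy–Alice–Hiro; Ivy–Priya–Hiro.
That gives 2 distinct shortest paths.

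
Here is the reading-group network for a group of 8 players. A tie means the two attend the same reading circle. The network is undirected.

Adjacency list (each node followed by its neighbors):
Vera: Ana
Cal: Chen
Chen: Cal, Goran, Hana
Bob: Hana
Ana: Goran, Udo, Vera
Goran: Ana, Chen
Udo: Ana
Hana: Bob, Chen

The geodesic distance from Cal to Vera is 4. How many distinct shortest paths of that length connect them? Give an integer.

The shortest distance is 4, and the only length-4 path is Cal–Chen–Goran–Ana–Vera. So there is exactly 1 shortest path.

1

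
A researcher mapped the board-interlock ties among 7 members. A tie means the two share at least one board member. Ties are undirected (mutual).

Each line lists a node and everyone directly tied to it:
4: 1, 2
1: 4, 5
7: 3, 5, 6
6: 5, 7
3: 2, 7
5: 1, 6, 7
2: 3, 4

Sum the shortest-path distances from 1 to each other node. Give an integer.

Distances from 1: 2:2, 3:3, 4:1, 5:1, 6:2, 7:2.
Sum = 2 + 3 + 1 + 1 + 2 + 2 = 11.

11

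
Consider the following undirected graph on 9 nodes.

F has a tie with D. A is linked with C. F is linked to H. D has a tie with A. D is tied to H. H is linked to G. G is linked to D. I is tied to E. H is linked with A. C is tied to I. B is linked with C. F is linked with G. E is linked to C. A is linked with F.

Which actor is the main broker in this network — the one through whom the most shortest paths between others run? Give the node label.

C

Unnormalized betweenness of each node: A:16, B:0, C:17, D:5/3, E:0, F:5/3, G:0, H:5/3, I:0.
C has the largest value, 17, making it the main broker — the node through which the most shortest paths run.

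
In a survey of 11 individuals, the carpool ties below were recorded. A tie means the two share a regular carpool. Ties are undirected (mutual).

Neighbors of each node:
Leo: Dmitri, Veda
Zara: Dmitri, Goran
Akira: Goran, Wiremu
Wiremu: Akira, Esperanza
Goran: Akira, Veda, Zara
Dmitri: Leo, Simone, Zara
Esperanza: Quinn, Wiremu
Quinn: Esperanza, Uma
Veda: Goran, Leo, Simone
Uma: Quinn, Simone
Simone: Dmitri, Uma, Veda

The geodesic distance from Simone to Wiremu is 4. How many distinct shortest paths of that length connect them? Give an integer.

2

The shortest distance is 4. The length-4 paths are: Simone–Veda–Goran–Akira–Wiremu; Simone–Uma–Quinn–Esperanza–Wiremu.
That gives 2 distinct shortest paths.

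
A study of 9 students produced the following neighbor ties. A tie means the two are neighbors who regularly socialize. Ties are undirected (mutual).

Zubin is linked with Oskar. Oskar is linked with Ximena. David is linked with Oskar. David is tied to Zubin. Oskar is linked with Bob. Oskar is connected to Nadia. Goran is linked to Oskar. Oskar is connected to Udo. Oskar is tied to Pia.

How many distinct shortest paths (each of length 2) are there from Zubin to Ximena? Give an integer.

1

The shortest distance is 2, and the only length-2 path is Zubin–Oskar–Ximena. So there is exactly 1 shortest path.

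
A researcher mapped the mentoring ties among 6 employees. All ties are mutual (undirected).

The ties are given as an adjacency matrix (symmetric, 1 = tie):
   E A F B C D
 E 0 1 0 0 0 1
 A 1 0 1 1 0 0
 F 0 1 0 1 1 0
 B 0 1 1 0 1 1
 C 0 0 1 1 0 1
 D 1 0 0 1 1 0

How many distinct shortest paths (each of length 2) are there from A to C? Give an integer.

2

The shortest distance is 2. The length-2 paths are: A–F–C; A–B–C.
That gives 2 distinct shortest paths.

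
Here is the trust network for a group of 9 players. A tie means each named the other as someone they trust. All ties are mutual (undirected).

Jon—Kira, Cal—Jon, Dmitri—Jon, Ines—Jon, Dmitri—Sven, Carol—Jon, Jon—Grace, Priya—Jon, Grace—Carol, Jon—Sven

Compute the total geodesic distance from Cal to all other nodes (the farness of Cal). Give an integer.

15

Distances from Cal: Carol:2, Dmitri:2, Grace:2, Ines:2, Jon:1, Kira:2, Priya:2, Sven:2.
Sum = 2 + 2 + 2 + 2 + 1 + 2 + 2 + 2 = 15.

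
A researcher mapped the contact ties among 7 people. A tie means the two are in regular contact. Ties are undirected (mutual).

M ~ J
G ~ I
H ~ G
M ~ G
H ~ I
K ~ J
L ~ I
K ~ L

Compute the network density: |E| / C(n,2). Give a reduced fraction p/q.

There are 8 edges and 7 nodes, so the maximum possible is C(7,2) = 21.
Density = 8/21.

8/21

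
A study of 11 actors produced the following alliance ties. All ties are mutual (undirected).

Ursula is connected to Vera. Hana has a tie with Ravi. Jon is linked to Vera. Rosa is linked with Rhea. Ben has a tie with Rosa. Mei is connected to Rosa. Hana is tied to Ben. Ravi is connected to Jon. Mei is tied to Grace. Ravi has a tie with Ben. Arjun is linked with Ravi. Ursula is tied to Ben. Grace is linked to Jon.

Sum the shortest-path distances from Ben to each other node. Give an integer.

17

Distances from Ben: Arjun:2, Grace:3, Hana:1, Jon:2, Mei:2, Ravi:1, Rhea:2, Rosa:1, Ursula:1, Vera:2.
Sum = 2 + 3 + 1 + 2 + 2 + 1 + 2 + 1 + 1 + 2 = 17.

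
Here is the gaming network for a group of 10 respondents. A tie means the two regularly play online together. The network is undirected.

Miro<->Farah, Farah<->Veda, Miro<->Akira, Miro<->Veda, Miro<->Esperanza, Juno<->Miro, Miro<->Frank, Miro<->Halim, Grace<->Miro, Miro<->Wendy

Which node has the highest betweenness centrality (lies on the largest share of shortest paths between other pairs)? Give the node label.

Unnormalized betweenness of each node: Akira:0, Esperanza:0, Farah:0, Frank:0, Grace:0, Halim:0, Juno:0, Miro:35, Veda:0, Wendy:0.
Miro has the largest value, 35, making it the main broker — the node through which the most shortest paths run.

Miro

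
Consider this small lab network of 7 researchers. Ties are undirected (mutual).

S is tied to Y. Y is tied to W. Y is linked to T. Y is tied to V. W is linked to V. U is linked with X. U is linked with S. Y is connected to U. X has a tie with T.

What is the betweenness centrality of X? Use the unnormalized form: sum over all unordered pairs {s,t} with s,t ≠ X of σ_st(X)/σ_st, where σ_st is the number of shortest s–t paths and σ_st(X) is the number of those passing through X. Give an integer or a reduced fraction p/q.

Pairs whose geodesics pass through X — U–T: 1/2.
All other pairs contribute 0.
Summing the contributions gives betweenness(X) = 1/2.

1/2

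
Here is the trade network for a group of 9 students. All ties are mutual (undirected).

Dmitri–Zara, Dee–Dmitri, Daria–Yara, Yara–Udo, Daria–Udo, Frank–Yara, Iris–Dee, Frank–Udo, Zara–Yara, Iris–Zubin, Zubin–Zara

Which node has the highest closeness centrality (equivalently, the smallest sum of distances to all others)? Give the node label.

Zara

Farness (sum of distances to all others) for each node — Daria:20, Dee:21, Dmitri:17, Frank:20, Iris:21, Udo:19, Yara:14, Zara:13, Zubin:17.
The smallest farness is 13, for Zara, so Zara has the highest closeness.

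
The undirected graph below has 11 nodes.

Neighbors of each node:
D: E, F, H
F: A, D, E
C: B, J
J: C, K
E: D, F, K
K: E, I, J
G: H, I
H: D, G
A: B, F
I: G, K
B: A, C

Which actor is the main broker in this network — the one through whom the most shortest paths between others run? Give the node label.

K

Unnormalized betweenness of each node: A:19/3, B:23/6, C:9/2, D:26/3, E:28/3, F:31/3, G:17/6, H:9/2, I:16/3, J:23/3, K:47/3.
K has the largest value, 47/3, making it the main broker — the node through which the most shortest paths run.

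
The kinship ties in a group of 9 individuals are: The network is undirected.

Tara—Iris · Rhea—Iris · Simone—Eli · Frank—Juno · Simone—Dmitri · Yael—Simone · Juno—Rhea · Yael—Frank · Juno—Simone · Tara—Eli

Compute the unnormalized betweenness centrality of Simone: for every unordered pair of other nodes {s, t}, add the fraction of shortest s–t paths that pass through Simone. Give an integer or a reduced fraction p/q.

Pairs whose geodesics pass through Simone — Rhea–Eli: 1/2; Rhea–Dmitri: 1; Rhea–Yael: 1/2; Frank–Eli: 2/2; Frank–Dmitri: 2/2; Frank–Tara: 2/3; Iris–Dmitri: 2/2; Iris–Yael: 2/3; Eli–Dmitri: 1; Eli–Juno: 1; Eli–Yael: 1; Dmitri–Juno: 1; Dmitri–Yael: 1; Dmitri–Tara: 1 … (+3 more pairs).
All other pairs contribute 0.
Summing the contributions gives betweenness(Simone) = 43/3.

43/3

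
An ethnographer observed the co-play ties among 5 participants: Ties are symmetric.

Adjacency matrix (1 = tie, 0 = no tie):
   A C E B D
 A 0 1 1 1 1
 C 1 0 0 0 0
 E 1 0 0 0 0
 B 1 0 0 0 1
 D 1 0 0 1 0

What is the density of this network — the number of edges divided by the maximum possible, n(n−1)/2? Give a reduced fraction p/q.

1/2

There are 5 edges and 5 nodes, so the maximum possible is C(5,2) = 10.
Density = 5/10 = 1/2.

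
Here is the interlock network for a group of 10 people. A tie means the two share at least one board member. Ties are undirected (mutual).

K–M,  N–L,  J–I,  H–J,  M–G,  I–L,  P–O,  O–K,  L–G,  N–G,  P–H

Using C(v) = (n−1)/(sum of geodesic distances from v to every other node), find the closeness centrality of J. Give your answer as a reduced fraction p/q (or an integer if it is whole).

Distances from J: G:3, H:1, I:1, K:4, L:2, M:4, N:3, O:3, P:2. Sum = 23.
n = 10, so closeness = 9/23.

9/23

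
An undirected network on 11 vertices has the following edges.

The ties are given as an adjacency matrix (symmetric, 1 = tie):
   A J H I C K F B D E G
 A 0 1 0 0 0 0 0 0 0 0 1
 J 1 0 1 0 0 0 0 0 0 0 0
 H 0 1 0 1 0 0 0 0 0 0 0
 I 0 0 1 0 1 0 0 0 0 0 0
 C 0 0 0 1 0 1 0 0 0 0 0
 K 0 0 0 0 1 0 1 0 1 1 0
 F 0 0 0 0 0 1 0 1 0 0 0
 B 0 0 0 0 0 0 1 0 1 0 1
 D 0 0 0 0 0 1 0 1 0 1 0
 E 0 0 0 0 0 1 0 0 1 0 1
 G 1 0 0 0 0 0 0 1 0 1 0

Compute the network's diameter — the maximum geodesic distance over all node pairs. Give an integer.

Eccentricity of each node (its greatest distance to any other): A:4, B:4, C:4, D:4, E:4, F:4, G:4, H:4, I:4, J:4, K:4.
The maximum eccentricity is 4, realized for instance by the pair A–C via A – J – H – I – C. So the diameter is 4.

4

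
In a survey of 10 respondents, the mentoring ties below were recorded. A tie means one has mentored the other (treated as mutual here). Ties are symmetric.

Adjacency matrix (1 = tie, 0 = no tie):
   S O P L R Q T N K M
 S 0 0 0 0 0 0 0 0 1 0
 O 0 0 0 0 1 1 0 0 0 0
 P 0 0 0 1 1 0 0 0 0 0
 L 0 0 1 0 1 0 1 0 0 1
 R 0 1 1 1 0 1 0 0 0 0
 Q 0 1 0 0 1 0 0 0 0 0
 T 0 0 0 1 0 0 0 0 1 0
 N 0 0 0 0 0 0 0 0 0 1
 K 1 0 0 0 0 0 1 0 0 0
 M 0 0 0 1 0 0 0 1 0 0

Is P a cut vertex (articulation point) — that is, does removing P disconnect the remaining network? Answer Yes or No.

Even without P, every remaining node can still reach every other (the residual graph is connected), so P is not a cut vertex.

No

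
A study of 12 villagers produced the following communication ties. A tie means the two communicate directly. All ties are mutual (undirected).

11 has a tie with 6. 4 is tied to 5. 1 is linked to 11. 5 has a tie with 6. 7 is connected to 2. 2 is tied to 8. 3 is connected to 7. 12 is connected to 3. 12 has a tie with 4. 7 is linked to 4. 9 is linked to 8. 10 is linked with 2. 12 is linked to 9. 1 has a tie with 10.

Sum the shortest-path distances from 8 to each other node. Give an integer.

30

Distances from 8: 1:3, 2:1, 3:3, 4:3, 5:4, 6:5, 7:2, 9:1, 10:2, 11:4, 12:2.
Sum = 3 + 1 + 3 + 3 + 4 + 5 + 2 + 1 + 2 + 4 + 2 = 30.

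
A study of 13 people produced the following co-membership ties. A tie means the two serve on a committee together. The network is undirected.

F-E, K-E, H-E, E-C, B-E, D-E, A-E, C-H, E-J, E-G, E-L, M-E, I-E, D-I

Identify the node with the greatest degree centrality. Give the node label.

Degrees — A:1, B:1, C:2, D:2, E:12, F:1, G:1, H:2, I:2, J:1, K:1, L:1, M:1.
The maximum is 12, attained only by E.

E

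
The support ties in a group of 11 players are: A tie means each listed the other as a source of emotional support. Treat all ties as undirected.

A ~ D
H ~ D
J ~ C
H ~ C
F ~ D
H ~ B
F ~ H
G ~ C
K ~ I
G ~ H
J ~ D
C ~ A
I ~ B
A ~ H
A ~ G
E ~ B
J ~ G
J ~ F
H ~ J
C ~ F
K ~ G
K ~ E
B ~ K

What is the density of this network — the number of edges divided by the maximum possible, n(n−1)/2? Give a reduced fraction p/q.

There are 23 edges and 11 nodes, so the maximum possible is C(11,2) = 55.
Density = 23/55.

23/55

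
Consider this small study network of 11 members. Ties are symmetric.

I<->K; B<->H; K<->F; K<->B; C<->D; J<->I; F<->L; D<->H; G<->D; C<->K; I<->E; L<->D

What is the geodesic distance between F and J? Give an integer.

3

One shortest route is F – K – I – J, which uses 3 edges, and at distance 2 from F we only reach {B, C, D, I}, which does not include J. So d(F,J) = 3.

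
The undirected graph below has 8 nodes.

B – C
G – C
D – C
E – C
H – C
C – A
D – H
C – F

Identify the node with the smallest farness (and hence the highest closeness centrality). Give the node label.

C

Farness (sum of distances to all others) for each node — A:13, B:13, C:7, D:12, E:13, F:13, G:13, H:12.
The smallest farness is 7, for C, so C has the highest closeness.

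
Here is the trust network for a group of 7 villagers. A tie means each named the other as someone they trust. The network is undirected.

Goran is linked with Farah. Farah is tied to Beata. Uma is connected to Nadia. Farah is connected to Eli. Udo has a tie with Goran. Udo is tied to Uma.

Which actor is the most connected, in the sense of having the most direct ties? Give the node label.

Farah

Degrees — Beata:1, Eli:1, Farah:3, Goran:2, Nadia:1, Udo:2, Uma:2.
The maximum is 3, attained only by Farah.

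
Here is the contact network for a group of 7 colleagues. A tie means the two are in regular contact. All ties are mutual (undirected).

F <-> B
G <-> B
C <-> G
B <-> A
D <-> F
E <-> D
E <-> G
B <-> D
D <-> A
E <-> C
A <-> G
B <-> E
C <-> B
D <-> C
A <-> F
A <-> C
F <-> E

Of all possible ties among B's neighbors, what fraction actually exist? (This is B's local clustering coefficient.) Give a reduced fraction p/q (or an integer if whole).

11/15

B's neighbors: A, C, D, E, F, and G (k = 6).
Possible neighbor pairs: C(6,2) = 15. Edges among them: A–C, A–D, A–F, A–G, C–D, C–E, C–G, D–E, D–F, E–F, E–G → e = 11.
Clustering(B) = 11/15.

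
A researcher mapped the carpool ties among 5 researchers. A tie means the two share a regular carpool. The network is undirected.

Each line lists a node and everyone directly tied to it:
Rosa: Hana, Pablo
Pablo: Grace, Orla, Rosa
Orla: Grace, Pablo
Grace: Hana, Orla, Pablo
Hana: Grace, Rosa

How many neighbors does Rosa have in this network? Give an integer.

2

Rosa is directly tied to Hana and Pablo. That is 2 neighbors, so the degree of Rosa is 2.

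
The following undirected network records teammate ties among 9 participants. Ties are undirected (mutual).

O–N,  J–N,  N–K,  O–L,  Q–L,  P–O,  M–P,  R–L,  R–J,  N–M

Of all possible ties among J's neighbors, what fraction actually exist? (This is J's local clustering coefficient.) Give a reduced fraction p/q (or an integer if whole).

J's neighbors: N and R (k = 2).
Possible neighbor pairs: C(2,2) = 1. Edges among them: none → e = 0.
Clustering(J) = 0/1.

0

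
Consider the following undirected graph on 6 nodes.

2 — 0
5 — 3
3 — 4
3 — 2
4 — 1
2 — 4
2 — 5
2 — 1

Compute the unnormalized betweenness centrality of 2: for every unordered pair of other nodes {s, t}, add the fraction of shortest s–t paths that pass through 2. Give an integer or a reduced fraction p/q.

Pairs whose geodesics pass through 2 — 0–5: 1; 0–1: 1; 0–4: 1; 0–3: 1; 5–1: 1; 5–4: 1/2; 1–3: 1/2.
All other pairs contribute 0.
Summing the contributions gives betweenness(2) = 6.

6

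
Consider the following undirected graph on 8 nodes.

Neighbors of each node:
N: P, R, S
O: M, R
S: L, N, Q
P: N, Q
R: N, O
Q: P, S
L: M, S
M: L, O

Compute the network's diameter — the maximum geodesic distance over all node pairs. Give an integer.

4

Eccentricity of each node (its greatest distance to any other): L:3, M:4, N:3, O:4, P:4, Q:4, R:3, S:3.
The maximum eccentricity is 4, realized for instance by the pair P–M via P – N – S – L – M. So the diameter is 4.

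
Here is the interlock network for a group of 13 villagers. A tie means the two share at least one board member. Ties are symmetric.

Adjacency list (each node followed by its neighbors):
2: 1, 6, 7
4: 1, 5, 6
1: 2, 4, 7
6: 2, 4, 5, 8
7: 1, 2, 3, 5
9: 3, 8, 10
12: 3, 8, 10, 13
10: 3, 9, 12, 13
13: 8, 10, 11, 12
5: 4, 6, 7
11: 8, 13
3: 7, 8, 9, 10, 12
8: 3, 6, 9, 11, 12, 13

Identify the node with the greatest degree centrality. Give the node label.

8

Degrees — 1:3, 2:3, 3:5, 4:3, 5:3, 6:4, 7:4, 8:6, 9:3, 10:4, 11:2, 12:4, 13:4.
The maximum is 6, attained only by 8.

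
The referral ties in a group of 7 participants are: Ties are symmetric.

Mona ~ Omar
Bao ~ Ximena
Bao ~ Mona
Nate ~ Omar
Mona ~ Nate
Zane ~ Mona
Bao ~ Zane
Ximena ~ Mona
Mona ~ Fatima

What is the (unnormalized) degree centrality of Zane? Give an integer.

2

Zane is directly tied to Bao and Mona. That is 2 neighbors, so the degree of Zane is 2.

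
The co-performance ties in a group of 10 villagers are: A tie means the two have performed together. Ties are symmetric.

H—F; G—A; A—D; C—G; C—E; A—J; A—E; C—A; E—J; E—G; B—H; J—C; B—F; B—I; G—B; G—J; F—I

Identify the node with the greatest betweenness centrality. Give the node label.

Unnormalized betweenness of each node: A:8, B:37/2, C:0, D:0, E:0, F:1/2, G:20, H:0, I:0, J:0.
G has the largest value, 20, making it the main broker — the node through which the most shortest paths run.

G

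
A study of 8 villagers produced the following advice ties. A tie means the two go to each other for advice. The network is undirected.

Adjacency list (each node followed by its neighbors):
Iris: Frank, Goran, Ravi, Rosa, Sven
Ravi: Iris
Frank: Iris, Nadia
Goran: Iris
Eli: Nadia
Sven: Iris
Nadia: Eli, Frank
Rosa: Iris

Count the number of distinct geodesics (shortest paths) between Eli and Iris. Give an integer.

The shortest distance is 3, and the only length-3 path is Eli–Nadia–Frank–Iris. So there is exactly 1 shortest path.

1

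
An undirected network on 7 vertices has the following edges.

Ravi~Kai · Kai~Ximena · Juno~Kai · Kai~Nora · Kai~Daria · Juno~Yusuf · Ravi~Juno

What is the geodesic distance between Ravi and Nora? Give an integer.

2

One shortest route is Ravi – Kai – Nora, which uses 2 edges, and Ravi and Nora are not directly tied, so nothing shorter exists. So d(Ravi,Nora) = 2.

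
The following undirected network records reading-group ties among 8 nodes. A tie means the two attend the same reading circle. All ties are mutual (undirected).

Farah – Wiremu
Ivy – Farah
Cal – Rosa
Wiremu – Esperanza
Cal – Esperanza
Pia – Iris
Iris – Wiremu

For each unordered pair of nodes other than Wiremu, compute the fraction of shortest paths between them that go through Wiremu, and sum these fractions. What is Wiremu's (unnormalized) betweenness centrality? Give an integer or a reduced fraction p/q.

Pairs whose geodesics pass through Wiremu — Farah–Esperanza: 1; Farah–Iris: 1; Farah–Pia: 1; Farah–Cal: 1; Farah–Rosa: 1; Ivy–Esperanza: 1; Ivy–Iris: 1; Ivy–Pia: 1; Ivy–Cal: 1; Ivy–Rosa: 1; Esperanza–Iris: 1; Esperanza–Pia: 1; Iris–Cal: 1; Iris–Rosa: 1 … (+2 more pairs).
All other pairs contribute 0.
Summing the contributions gives betweenness(Wiremu) = 16.

16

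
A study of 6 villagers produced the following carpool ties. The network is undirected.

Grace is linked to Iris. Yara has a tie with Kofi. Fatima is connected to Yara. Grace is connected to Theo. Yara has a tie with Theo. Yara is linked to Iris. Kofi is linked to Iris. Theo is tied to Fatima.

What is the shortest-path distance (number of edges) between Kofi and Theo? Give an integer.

2

One shortest route is Kofi – Yara – Theo, which uses 2 edges, and Kofi and Theo are not directly tied, so nothing shorter exists. So d(Kofi,Theo) = 2.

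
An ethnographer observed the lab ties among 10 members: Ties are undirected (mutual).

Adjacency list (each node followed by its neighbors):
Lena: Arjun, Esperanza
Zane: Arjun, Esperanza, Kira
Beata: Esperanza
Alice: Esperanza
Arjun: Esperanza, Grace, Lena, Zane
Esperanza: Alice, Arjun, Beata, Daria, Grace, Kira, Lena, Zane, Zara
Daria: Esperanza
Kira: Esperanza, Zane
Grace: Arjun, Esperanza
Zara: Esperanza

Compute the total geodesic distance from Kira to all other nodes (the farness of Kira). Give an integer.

Distances from Kira: Alice:2, Arjun:2, Beata:2, Daria:2, Esperanza:1, Grace:2, Lena:2, Zane:1, Zara:2.
Sum = 2 + 2 + 2 + 2 + 1 + 2 + 2 + 1 + 2 = 16.

16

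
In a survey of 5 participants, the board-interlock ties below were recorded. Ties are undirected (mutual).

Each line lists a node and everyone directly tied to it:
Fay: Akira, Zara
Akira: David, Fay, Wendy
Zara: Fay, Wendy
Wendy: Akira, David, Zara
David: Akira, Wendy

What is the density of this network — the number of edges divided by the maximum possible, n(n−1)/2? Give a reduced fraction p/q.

There are 6 edges and 5 nodes, so the maximum possible is C(5,2) = 10.
Density = 6/10 = 3/5.

3/5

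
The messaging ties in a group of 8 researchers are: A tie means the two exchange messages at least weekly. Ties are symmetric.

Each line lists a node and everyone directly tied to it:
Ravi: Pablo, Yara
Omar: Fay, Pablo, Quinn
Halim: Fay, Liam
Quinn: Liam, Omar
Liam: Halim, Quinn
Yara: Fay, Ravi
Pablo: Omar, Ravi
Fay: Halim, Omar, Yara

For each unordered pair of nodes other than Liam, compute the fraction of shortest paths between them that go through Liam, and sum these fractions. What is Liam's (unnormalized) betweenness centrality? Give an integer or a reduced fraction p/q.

1

Pairs whose geodesics pass through Liam — Halim–Quinn: 1.
All other pairs contribute 0.
Summing the contributions gives betweenness(Liam) = 1.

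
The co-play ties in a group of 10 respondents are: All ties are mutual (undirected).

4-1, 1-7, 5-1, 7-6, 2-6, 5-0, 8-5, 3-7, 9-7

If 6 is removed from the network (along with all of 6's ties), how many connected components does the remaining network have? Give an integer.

Without 6, the remaining ties split the others into: {0, 1, 3, 4, 5, 7, 8, 9}; {2}.
That's 2 separate components.

2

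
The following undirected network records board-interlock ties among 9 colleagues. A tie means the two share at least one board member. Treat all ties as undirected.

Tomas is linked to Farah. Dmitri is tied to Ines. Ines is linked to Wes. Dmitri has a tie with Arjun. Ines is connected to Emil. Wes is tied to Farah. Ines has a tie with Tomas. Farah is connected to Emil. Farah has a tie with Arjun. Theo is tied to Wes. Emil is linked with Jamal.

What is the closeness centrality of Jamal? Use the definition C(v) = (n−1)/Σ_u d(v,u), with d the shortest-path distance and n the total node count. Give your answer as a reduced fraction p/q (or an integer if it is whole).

8/21

Distances from Jamal: Arjun:3, Dmitri:3, Emil:1, Farah:2, Ines:2, Theo:4, Tomas:3, Wes:3. Sum = 21.
n = 9, so closeness = 8/21.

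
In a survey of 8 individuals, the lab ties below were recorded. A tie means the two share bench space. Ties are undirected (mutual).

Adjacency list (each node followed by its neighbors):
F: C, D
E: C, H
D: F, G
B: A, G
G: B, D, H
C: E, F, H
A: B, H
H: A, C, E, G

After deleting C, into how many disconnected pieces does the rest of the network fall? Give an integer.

1

C's neighbors (E, F, and H) remain reachable from one another through other ties, so the rest of the network stays in one piece.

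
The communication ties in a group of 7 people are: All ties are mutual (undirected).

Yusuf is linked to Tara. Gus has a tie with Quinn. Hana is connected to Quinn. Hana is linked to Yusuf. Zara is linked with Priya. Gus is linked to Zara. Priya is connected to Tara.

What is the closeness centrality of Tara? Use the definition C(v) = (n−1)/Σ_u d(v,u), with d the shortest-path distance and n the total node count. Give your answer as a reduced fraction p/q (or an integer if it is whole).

1/2

Distances from Tara: Gus:3, Hana:2, Priya:1, Quinn:3, Yusuf:1, Zara:2. Sum = 12.
n = 7, so closeness = 6/12 = 1/2.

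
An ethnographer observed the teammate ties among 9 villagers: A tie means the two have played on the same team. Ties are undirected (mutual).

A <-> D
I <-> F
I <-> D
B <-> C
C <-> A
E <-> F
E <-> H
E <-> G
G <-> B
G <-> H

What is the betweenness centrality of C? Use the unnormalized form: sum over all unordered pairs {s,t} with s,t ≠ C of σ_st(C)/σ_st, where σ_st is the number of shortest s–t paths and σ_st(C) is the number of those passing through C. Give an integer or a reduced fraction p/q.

11/2

Pairs whose geodesics pass through C — A–E: 1/2; A–H: 1; A–G: 1; A–B: 1; D–G: 1/2; D–B: 1; I–B: 1/2.
All other pairs contribute 0.
Summing the contributions gives betweenness(C) = 11/2.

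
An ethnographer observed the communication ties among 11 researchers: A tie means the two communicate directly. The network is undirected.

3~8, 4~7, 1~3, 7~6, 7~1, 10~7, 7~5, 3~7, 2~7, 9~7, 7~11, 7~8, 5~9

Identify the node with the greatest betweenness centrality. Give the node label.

Unnormalized betweenness of each node: 1:0, 2:0, 3:1/2, 4:0, 5:0, 6:0, 7:83/2, 8:0, 9:0, 10:0, 11:0.
7 has the largest value, 83/2, making it the main broker — the node through which the most shortest paths run.

7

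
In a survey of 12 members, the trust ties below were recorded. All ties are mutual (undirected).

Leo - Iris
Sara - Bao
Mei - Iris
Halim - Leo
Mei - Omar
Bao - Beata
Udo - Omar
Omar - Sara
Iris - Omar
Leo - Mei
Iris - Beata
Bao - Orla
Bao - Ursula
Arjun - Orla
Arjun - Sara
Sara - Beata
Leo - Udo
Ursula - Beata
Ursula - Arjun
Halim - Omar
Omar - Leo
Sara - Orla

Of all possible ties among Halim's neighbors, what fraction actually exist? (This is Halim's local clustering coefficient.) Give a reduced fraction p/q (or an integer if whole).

1

Halim's neighbors: Leo and Omar (k = 2).
Possible neighbor pairs: C(2,2) = 1. Edges among them: Leo–Omar → e = 1.
Clustering(Halim) = 1/1.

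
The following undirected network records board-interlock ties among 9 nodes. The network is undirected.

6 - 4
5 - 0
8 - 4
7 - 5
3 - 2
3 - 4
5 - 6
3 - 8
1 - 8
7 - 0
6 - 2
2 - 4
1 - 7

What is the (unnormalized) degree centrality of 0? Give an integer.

0 is directly tied to 5 and 7. That is 2 neighbors, so the degree of 0 is 2.

2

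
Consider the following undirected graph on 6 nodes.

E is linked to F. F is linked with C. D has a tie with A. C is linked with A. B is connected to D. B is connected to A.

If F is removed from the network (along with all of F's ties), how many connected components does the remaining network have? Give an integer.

2

Without F, the remaining ties split the others into: {A, B, C, D}; {E}.
That's 2 separate components.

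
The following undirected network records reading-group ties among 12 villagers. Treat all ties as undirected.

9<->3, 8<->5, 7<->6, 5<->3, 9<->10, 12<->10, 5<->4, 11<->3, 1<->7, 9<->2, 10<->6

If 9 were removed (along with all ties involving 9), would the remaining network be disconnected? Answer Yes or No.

Yes

Removing 9 leaves {3, 4, 5, 8, and 11} with no path to {1, 6, 7, 10, and 12}, so the network splits into 3 components. 9 is a cut vertex.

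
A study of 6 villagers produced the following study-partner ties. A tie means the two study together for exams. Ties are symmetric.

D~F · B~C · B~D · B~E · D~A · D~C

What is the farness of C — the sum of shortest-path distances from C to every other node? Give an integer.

8

Distances from C: A:2, B:1, D:1, E:2, F:2.
Sum = 2 + 1 + 1 + 2 + 2 = 8.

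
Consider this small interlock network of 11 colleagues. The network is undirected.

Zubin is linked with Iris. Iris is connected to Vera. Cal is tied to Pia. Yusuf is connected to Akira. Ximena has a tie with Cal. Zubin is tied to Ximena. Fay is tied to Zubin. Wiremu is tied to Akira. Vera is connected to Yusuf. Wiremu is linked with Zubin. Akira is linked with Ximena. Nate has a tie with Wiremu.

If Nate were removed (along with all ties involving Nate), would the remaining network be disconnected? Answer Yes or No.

Even without Nate, every remaining node can still reach every other (the residual graph is connected), so Nate is not a cut vertex.

No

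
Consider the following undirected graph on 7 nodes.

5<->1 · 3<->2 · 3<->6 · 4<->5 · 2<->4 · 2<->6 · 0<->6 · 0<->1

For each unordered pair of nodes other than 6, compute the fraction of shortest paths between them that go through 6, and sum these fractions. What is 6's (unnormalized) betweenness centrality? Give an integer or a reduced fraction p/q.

Pairs whose geodesics pass through 6 — 2–0: 1; 2–1: 1/2; 3–0: 1; 3–1: 1; 0–4: 1/2.
All other pairs contribute 0.
Summing the contributions gives betweenness(6) = 4.

4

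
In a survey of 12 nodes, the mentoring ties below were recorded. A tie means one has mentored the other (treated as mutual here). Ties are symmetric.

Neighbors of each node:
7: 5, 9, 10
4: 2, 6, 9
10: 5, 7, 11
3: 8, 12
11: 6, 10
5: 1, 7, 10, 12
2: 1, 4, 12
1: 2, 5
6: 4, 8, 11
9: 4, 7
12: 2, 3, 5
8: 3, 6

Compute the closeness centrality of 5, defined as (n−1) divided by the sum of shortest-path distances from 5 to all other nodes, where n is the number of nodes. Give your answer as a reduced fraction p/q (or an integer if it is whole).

11/21

Distances from 5: 1:1, 2:2, 3:2, 4:3, 6:3, 7:1, 8:3, 9:2, 10:1, 11:2, 12:1. Sum = 21.
n = 12, so closeness = 11/21.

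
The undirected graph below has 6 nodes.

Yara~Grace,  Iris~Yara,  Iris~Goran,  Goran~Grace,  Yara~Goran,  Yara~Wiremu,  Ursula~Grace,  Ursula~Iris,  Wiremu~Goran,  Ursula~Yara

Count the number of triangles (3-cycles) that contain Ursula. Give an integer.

2

Ursula's neighbors: Grace, Iris, and Yara.
Neighbor pairs that are themselves tied: Ursula–Grace–Yara; Ursula–Iris–Yara. Each forms one triangle with Ursula, for 2 in total.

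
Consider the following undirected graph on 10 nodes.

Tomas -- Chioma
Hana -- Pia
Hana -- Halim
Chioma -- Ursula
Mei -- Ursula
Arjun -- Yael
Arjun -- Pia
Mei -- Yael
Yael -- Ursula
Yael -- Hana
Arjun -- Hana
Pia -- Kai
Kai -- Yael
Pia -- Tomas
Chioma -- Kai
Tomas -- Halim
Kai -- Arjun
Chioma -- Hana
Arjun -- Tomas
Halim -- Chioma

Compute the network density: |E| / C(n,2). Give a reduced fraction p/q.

There are 20 edges and 10 nodes, so the maximum possible is C(10,2) = 45.
Density = 20/45 = 4/9.

4/9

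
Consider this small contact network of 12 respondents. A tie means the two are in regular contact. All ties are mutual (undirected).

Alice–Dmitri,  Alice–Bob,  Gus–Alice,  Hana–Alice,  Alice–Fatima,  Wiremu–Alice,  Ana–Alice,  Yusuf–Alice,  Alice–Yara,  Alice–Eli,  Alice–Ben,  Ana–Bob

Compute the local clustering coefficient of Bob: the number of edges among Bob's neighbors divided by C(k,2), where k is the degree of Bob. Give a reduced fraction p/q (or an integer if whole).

1

Bob's neighbors: Alice and Ana (k = 2).
Possible neighbor pairs: C(2,2) = 1. Edges among them: Alice–Ana → e = 1.
Clustering(Bob) = 1/1.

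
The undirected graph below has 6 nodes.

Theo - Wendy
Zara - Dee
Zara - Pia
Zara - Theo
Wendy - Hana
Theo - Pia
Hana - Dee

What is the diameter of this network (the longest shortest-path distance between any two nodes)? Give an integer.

Eccentricity of each node (its greatest distance to any other): Dee:2, Hana:3, Pia:3, Theo:2, Wendy:2, Zara:2.
The maximum eccentricity is 3, realized for instance by the pair Hana–Pia via Hana – Wendy – Theo – Pia. So the diameter is 3.

3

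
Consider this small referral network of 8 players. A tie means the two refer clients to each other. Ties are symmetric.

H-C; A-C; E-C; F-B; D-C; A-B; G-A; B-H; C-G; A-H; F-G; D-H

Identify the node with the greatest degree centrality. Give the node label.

Degrees — A:4, B:3, C:5, D:2, E:1, F:2, G:3, H:4.
The maximum is 5, attained only by C.

C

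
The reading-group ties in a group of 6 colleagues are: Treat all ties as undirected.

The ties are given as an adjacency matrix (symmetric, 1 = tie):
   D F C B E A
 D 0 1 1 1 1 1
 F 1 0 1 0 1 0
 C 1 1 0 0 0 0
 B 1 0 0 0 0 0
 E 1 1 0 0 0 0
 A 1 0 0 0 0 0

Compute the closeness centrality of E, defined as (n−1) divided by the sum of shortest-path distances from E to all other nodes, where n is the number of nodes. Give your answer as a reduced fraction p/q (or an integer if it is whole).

Distances from E: A:2, B:2, C:2, D:1, F:1. Sum = 8.
n = 6, so closeness = 5/8.

5/8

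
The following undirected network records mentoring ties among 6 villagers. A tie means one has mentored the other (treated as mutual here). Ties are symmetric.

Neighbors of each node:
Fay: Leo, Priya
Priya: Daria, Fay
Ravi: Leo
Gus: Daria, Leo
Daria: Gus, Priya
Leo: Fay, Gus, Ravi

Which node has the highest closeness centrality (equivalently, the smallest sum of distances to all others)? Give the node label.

Farness (sum of distances to all others) for each node — Daria:9, Fay:8, Gus:8, Leo:7, Priya:9, Ravi:11.
The smallest farness is 7, for Leo, so Leo has the highest closeness.

Leo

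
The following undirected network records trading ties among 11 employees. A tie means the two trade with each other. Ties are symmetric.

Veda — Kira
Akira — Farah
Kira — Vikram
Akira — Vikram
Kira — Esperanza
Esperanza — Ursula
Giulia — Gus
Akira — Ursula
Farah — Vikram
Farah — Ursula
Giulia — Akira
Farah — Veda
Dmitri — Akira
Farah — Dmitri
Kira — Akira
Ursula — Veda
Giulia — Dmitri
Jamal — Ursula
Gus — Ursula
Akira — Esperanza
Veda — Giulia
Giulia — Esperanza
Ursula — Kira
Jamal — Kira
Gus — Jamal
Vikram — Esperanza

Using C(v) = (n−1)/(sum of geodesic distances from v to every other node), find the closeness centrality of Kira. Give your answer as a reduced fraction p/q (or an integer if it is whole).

Distances from Kira: Akira:1, Dmitri:2, Esperanza:1, Farah:2, Giulia:2, Gus:2, Jamal:1, Ursula:1, Veda:1, Vikram:1. Sum = 14.
n = 11, so closeness = 10/14 = 5/7.

5/7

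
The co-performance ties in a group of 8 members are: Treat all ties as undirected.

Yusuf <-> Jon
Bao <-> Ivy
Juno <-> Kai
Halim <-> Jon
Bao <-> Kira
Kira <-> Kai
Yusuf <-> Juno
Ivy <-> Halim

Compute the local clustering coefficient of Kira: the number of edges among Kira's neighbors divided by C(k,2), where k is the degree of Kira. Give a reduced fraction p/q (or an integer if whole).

0

Kira's neighbors: Bao and Kai (k = 2).
Possible neighbor pairs: C(2,2) = 1. Edges among them: none → e = 0.
Clustering(Kira) = 0/1.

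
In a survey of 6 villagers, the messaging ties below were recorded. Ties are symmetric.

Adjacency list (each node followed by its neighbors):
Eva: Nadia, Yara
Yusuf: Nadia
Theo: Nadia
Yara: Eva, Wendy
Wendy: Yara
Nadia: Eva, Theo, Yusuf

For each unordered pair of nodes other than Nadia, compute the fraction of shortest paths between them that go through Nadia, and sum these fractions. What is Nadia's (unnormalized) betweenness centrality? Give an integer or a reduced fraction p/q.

7

Pairs whose geodesics pass through Nadia — Wendy–Yusuf: 1; Wendy–Theo: 1; Eva–Yusuf: 1; Eva–Theo: 1; Yara–Yusuf: 1; Yara–Theo: 1; Yusuf–Theo: 1.
All other pairs contribute 0.
Summing the contributions gives betweenness(Nadia) = 7.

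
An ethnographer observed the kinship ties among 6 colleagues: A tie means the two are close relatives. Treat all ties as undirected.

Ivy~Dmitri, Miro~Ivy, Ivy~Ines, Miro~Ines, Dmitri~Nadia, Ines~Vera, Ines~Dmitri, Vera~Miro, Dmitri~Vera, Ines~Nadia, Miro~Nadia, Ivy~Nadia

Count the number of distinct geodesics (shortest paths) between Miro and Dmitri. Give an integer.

The shortest distance is 2. The length-2 paths are: Miro–Ines–Dmitri; Miro–Vera–Dmitri; Miro–Ivy–Dmitri; Miro–Nadia–Dmitri.
That gives 4 distinct shortest paths.

4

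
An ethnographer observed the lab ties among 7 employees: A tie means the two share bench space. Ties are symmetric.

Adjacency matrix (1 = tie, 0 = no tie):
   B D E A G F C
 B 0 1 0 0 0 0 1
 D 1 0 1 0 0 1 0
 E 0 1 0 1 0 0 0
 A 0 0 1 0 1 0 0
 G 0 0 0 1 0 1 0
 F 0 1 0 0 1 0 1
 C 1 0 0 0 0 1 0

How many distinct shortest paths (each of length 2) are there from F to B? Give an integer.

The shortest distance is 2. The length-2 paths are: F–D–B; F–C–B.
That gives 2 distinct shortest paths.

2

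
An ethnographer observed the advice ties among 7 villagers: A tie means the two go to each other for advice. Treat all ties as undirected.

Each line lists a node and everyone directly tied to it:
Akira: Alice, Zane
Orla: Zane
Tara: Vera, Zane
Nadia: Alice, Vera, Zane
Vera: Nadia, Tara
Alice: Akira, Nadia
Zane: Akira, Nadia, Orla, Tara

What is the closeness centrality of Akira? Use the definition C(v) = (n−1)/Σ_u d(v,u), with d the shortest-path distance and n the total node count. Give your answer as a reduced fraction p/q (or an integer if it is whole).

Distances from Akira: Alice:1, Nadia:2, Orla:2, Tara:2, Vera:3, Zane:1. Sum = 11.
n = 7, so closeness = 6/11.

6/11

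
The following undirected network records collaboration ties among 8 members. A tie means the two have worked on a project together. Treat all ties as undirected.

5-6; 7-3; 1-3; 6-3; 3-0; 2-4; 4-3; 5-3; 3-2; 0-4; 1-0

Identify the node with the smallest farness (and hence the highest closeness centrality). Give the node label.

Farness (sum of distances to all others) for each node — 0:11, 1:12, 2:12, 3:7, 4:11, 5:12, 6:12, 7:13.
The smallest farness is 7, for 3, so 3 has the highest closeness.

3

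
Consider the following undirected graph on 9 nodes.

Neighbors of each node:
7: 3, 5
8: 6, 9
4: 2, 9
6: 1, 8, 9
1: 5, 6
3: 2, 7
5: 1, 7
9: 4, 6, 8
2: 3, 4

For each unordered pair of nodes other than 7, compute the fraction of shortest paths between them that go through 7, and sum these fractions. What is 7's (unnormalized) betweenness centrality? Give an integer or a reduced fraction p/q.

Pairs whose geodesics pass through 7 — 5–3: 1; 5–2: 1; 5–4: 1/2; 3–6: 1/2; 3–1: 1; 2–1: 1/2.
All other pairs contribute 0.
Summing the contributions gives betweenness(7) = 9/2.

9/2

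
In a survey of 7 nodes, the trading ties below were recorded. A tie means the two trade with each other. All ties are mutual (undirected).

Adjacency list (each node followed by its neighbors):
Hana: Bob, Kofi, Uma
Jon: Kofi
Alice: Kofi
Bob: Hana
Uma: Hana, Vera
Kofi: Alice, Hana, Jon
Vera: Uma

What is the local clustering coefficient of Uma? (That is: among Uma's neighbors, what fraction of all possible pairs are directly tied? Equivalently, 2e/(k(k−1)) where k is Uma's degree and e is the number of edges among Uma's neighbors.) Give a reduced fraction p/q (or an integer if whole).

0

Uma's neighbors: Hana and Vera (k = 2).
Possible neighbor pairs: C(2,2) = 1. Edges among them: none → e = 0.
Clustering(Uma) = 0/1.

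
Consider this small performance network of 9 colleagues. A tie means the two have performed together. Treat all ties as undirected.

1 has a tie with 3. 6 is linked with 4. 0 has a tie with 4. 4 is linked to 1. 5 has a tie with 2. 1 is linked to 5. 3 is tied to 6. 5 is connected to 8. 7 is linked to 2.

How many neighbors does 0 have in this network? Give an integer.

1

0 is directly tied to 4. That is 1 neighbor, so the degree of 0 is 1.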